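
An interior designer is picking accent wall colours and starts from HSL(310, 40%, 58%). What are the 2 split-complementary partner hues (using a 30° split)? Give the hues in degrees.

Split-complementary hues sit 30° either side of the complement.
Complement of 310 degrees: 310 + 180 = 490 → 490 − 360 = 130°
130 − 30 = 100°
130 + 30 = 160°

100° and 160°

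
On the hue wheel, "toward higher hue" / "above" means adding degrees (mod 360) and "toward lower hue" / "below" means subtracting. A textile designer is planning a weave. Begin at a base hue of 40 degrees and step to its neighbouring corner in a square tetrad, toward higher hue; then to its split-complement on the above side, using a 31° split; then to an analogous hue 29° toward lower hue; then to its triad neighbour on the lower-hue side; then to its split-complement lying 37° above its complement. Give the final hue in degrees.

square ↑ +90°: 40 + 90 = 130°
split-comp 31° ↑ +211°: 130 + 211 = 341°
analog 29° ↓ −29°: 341 − 29 = 312°
triadic ↓ −120°: 312 − 120 = 192°
split-comp 37° ↑ +217°: 192 + 217 = 409 → 409 − 360 = 49°

49°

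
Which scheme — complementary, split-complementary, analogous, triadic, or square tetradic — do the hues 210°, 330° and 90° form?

Sort the hues: 90°, 210°, 330°.
Successive gaps around the wheel: 120°, 120°, 120°.
Three hues equally spaced 120° apart form a triad.

triadic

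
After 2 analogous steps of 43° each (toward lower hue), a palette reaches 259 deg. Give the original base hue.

345°

2 steps of 43° (toward lower hue) give a net shift of −86°.
Start = end − shift: 259 + 86 = 345°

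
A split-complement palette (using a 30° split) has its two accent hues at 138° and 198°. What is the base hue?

348°

The accents sit 30° either side of the complement, so the complement is their short-arc midpoint on the wheel.
Short-arc midpoint of 138° and 198°: 168°.
Base is 180° from the complement: 168 − 180 = -12 → -12 + 360 = 348°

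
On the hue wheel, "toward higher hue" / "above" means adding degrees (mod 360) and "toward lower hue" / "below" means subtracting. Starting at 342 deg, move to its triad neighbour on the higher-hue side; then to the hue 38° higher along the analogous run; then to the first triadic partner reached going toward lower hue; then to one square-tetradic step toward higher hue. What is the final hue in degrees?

triadic ↑ +120°: 342 + 120 = 462 → 462 − 360 = 102°
analog 38° ↑ +38°: 102 + 38 = 140°
triadic ↓ −120°: 140 − 120 = 20°
square ↑ +90°: 20 + 90 = 110°

110°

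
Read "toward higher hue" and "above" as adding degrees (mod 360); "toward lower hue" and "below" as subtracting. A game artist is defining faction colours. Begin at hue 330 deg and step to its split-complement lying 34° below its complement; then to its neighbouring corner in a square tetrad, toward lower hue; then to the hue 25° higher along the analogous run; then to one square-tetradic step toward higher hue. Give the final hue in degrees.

330 + 146 = 476 → 476 − 360 = 116°   (split-comp 34° ↓)
116 − 90 = 26°   (square ↓)
26 + 25 = 51°   (analog 25° ↑)
51 + 90 = 141°   (square ↑)

141°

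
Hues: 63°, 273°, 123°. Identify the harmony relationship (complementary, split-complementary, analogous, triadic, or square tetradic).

Sort the hues: 63°, 123°, 273°.
Successive gaps around the wheel: 60°, 150°, 150°.
Two 150° gaps and one 60° gap — a base hue opposite a pair of accents 30° either side of its complement — is the split-complementary pattern.

split-complementary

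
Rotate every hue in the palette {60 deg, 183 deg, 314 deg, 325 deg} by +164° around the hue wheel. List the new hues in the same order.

60 + 164 = 224°
183 + 164 = 347°
314 + 164 = 478 → 478 − 360 = 118°
325 + 164 = 489 → 489 − 360 = 129°

224°, 347°, 118°, 129°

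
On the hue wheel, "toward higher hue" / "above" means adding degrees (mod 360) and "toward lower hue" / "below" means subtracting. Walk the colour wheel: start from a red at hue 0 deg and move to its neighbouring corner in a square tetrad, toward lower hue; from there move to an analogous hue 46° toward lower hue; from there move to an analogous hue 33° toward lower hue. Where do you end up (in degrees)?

191°

0 − 90 = -90 → -90 + 360 = 270°   (square ↓)
270 − 46 = 224°   (analog 46° ↓)
224 − 33 = 191°   (analog 33° ↓)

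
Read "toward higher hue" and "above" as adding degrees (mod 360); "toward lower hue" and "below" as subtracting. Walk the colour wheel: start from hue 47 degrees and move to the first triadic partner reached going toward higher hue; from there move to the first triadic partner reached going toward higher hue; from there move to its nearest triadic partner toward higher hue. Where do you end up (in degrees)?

47°

+120° (triadic ↑): 47 + 120 = 167°
+120° (triadic ↑): 167 + 120 = 287°
+120° (triadic ↑): 287 + 120 = 407 → 407 − 360 = 47°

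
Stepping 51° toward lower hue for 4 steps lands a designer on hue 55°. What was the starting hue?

4 steps of 51° (toward lower hue) give a net shift of −204°.
Start = end − shift: 55 + 204 = 259°

259°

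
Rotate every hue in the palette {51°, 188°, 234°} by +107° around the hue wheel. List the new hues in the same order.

158°, 295°, 341°

51 + 107 = 158°
188 + 107 = 295°
234 + 107 = 341°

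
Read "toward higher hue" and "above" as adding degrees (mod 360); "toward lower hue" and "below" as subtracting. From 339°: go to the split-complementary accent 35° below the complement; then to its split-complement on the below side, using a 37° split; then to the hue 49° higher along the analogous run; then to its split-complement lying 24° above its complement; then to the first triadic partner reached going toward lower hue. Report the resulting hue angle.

339 + 145 = 484 → 484 − 360 = 124°   (split-comp 35° ↓)
124 + 143 = 267°   (split-comp 37° ↓)
267 + 49 = 316°   (analog 49° ↑)
316 + 204 = 520 → 520 − 360 = 160°   (split-comp 24° ↑)
160 − 120 = 40°   (triadic ↓)

40°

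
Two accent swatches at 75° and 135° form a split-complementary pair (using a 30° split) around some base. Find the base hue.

The accents sit 30° either side of the complement, so the complement is their short-arc midpoint on the wheel.
Short-arc midpoint of 75° and 135°: 105°.
Base is 180° from the complement: 105 − 180 = -75 → -75 + 360 = 285°

285°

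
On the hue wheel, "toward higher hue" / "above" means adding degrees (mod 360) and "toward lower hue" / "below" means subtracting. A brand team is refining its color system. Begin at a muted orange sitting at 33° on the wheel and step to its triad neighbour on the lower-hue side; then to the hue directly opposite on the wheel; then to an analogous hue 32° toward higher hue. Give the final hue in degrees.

triadic ↓ −120°: 33 − 120 = -87 → -87 + 360 = 273°
complement +180°: 273 + 180 = 453 → 453 − 360 = 93°
analog 32° ↑ +32°: 93 + 32 = 125°

125°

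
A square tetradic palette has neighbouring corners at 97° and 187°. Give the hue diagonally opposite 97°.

A square tetradic scheme places four hues 90° apart; opposite corners are 180° apart.
97 + 180 = 277°

277°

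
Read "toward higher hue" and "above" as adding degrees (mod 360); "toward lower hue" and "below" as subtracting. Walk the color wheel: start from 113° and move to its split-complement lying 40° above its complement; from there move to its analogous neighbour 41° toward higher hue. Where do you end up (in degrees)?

14°

split-comp 40° ↑ +220°: 113 + 220 = 333°
analog 41° ↑ +41°: 333 + 41 = 374 → 374 − 360 = 14°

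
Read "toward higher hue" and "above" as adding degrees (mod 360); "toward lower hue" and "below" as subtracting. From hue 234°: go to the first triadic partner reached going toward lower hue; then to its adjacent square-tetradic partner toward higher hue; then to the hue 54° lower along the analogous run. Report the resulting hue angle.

150°

234 − 120 = 114°   (triadic ↓)
114 + 90 = 204°   (square ↑)
204 − 54 = 150°   (analog 54° ↓)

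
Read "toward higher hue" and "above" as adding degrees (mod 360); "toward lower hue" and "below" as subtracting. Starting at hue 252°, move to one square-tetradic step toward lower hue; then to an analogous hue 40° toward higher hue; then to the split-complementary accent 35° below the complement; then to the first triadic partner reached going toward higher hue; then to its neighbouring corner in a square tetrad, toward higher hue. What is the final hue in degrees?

square ↓ −90°: 252 − 90 = 162°
analog 40° ↑ +40°: 162 + 40 = 202°
split-comp 35° ↓ +145°: 202 + 145 = 347°
triadic ↑ +120°: 347 + 120 = 467 → 467 − 360 = 107°
square ↑ +90°: 107 + 90 = 197°

197°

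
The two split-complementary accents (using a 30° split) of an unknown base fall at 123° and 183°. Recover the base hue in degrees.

333°

The accents sit 30° either side of the complement, so the complement is their short-arc midpoint on the wheel.
Short-arc midpoint of 123° and 183°: 153°.
Base is 180° from the complement: 153 − 180 = -27 → -27 + 360 = 333°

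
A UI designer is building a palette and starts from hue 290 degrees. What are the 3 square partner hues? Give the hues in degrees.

A square tetradic scheme places four hues every 90°.
290 + 90 = 380 → 380 − 360 = 20°
290 + 180 = 470 → 470 − 360 = 110°
290 + 270 = 560 → 560 − 360 = 200°

20°, 110° and 200°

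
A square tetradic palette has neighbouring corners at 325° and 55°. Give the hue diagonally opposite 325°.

145°

A square tetradic scheme places four hues 90° apart; opposite corners are 180° apart.
325 + 180 = 505 → 505 − 360 = 145°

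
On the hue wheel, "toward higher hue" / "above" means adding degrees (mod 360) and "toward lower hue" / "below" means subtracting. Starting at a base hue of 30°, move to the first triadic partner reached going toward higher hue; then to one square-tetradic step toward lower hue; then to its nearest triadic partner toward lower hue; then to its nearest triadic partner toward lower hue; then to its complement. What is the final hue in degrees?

0°

30 + 120 = 150°   (triadic ↑)
150 − 90 = 60°   (square ↓)
60 − 120 = -60 → -60 + 360 = 300°   (triadic ↓)
300 − 120 = 180°   (triadic ↓)
180 + 180 = 360 → 360 − 360 = 0°   (complement)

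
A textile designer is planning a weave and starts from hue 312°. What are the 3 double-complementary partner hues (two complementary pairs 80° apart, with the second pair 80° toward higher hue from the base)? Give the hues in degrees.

A rectangular tetradic uses two complementary pairs 80° apart: offsets 0°, 80°, 180°, 260°.
312 + 80 = 392 → 392 − 360 = 32°
312 + 180 = 492 → 492 − 360 = 132°
312 + 260 = 572 → 572 − 360 = 212°

32°, 132° and 212°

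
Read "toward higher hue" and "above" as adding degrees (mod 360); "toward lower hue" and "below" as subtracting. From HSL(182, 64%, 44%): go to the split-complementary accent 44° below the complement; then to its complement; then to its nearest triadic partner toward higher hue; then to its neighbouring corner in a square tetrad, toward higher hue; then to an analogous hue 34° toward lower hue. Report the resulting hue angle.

split-comp 44° ↓ +136°: 182 + 136 = 318°
complement +180°: 318 + 180 = 498 → 498 − 360 = 138°
triadic ↑ +120°: 138 + 120 = 258°
square ↑ +90°: 258 + 90 = 348°
analog 34° ↓ −34°: 348 − 34 = 314°

314°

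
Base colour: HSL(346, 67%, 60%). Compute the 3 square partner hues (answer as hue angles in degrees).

346 + 90 = 436 → 436 − 360 = 76°
346 + 180 = 526 → 526 − 360 = 166°
346 + 270 = 616 → 616 − 360 = 256°

76°, 166°, 256°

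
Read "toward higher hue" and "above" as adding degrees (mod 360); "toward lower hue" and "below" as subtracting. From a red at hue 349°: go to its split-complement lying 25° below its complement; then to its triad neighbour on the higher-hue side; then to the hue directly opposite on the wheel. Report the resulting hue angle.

+155° (split-comp 25° ↓): 349 + 155 = 504 → 504 − 360 = 144°
+120° (triadic ↑): 144 + 120 = 264°
+180° (complement): 264 + 180 = 444 → 444 − 360 = 84°

84°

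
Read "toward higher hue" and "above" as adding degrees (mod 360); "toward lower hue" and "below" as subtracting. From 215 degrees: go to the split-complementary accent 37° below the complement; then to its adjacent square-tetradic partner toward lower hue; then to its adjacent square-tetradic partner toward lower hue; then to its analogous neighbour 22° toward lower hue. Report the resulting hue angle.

156°

split-comp 37° ↓ +143°: 215 + 143 = 358°
square ↓ −90°: 358 − 90 = 268°
square ↓ −90°: 268 − 90 = 178°
analog 22° ↓ −22°: 178 − 22 = 156°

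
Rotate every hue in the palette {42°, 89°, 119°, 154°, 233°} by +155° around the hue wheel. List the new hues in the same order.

42 + 155 = 197°
89 + 155 = 244°
119 + 155 = 274°
154 + 155 = 309°
233 + 155 = 388 → 388 − 360 = 28°

197°, 244°, 274°, 309°, 28°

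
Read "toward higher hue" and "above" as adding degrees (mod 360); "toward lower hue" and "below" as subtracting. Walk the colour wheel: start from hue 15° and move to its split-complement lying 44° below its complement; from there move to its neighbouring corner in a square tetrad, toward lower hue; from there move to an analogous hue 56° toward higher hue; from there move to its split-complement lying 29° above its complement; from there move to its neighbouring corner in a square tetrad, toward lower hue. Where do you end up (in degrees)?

+136° (split-comp 44° ↓): 15 + 136 = 151°
−90° (square ↓): 151 − 90 = 61°
+56° (analog 56° ↑): 61 + 56 = 117°
+209° (split-comp 29° ↑): 117 + 209 = 326°
−90° (square ↓): 326 − 90 = 236°

236°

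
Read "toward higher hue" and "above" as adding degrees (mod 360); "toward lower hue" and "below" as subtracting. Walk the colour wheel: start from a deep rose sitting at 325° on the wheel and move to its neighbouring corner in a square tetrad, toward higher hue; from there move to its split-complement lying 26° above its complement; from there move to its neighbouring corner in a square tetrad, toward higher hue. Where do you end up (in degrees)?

351°

325 + 90 = 415 → 415 − 360 = 55°   (square ↑)
55 + 206 = 261°   (split-comp 26° ↑)
261 + 90 = 351°   (square ↑)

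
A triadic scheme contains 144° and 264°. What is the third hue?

24°

A triad spaces three hues 120° apart.
The full set is {24°, 144°, 264°}.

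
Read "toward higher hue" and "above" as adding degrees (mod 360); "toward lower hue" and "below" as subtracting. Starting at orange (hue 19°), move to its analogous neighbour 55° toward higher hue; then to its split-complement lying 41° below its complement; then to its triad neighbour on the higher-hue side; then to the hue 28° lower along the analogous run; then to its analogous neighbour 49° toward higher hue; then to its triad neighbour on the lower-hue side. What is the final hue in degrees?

+55° (analog 55° ↑): 19 + 55 = 74°
+139° (split-comp 41° ↓): 74 + 139 = 213°
+120° (triadic ↑): 213 + 120 = 333°
−28° (analog 28° ↓): 333 − 28 = 305°
+49° (analog 49° ↑): 305 + 49 = 354°
−120° (triadic ↓): 354 − 120 = 234°

234°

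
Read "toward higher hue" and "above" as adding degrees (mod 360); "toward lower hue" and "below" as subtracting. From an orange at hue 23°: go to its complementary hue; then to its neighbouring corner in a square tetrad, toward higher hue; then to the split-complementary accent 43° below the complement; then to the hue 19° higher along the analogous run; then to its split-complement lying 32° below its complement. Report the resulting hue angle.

237°

complement +180°: 23 + 180 = 203°
square ↑ +90°: 203 + 90 = 293°
split-comp 43° ↓ +137°: 293 + 137 = 430 → 430 − 360 = 70°
analog 19° ↑ +19°: 70 + 19 = 89°
split-comp 32° ↓ +148°: 89 + 148 = 237°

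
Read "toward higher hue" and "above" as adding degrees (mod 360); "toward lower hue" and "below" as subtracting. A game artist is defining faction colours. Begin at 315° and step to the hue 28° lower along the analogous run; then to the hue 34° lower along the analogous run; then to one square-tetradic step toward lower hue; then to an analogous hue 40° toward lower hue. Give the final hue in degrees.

−28° (analog 28° ↓): 315 − 28 = 287°
−34° (analog 34° ↓): 287 − 34 = 253°
−90° (square ↓): 253 − 90 = 163°
−40° (analog 40° ↓): 163 − 40 = 123°

123°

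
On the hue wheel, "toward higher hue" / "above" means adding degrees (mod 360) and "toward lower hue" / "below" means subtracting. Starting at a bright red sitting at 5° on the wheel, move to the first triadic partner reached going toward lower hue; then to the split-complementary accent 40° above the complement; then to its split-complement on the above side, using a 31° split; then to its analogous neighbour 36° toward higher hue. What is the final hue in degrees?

5 − 120 = -115 → -115 + 360 = 245°   (triadic ↓)
245 + 220 = 465 → 465 − 360 = 105°   (split-comp 40° ↑)
105 + 211 = 316°   (split-comp 31° ↑)
316 + 36 = 352°   (analog 36° ↑)

352°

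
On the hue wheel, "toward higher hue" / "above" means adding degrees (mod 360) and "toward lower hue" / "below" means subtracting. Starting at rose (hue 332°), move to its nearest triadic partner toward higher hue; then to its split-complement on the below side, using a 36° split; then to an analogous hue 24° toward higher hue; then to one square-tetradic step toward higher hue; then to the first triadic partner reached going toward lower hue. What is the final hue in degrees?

230°

triadic ↑ +120°: 332 + 120 = 452 → 452 − 360 = 92°
split-comp 36° ↓ +144°: 92 + 144 = 236°
analog 24° ↑ +24°: 236 + 24 = 260°
square ↑ +90°: 260 + 90 = 350°
triadic ↓ −120°: 350 − 120 = 230°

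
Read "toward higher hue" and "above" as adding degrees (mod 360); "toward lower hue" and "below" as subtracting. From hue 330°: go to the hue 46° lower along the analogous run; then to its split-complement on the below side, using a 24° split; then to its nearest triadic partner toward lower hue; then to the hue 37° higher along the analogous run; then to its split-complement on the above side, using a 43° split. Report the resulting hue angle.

220°

330 − 46 = 284°   (analog 46° ↓)
284 + 156 = 440 → 440 − 360 = 80°   (split-comp 24° ↓)
80 − 120 = -40 → -40 + 360 = 320°   (triadic ↓)
320 + 37 = 357°   (analog 37° ↑)
357 + 223 = 580 → 580 − 360 = 220°   (split-comp 43° ↑)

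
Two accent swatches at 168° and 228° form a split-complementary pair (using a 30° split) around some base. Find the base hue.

18°

The accents sit 30° either side of the complement, so the complement is their short-arc midpoint on the wheel.
Short-arc midpoint of 168° and 228°: 198°.
Base is 180° from the complement: 198 − 180 = 18°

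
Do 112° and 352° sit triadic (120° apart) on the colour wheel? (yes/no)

Angular distance: |112 − 352| = 240; shorter arc = 360 − 240 = 120°.
Triadic (120° apart) requires 120°.

yes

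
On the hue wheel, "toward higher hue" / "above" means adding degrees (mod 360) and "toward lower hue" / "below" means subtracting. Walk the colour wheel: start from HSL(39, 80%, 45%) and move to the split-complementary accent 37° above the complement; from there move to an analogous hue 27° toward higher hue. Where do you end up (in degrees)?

283°

+217° (split-comp 37° ↑): 39 + 217 = 256°
+27° (analog 27° ↑): 256 + 27 = 283°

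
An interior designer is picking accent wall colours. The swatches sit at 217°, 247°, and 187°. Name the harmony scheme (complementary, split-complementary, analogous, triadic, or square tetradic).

Sort the hues: 187°, 217°, 247°.
Successive gaps around the wheel: 30°, 30°, 300°.
A run of hues at equal small steps (30°) with one large closing gap is an analogous group.

analogous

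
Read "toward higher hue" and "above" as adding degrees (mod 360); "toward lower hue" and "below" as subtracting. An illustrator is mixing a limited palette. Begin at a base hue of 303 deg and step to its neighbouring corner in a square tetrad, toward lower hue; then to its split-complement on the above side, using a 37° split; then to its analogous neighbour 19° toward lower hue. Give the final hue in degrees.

−90° (square ↓): 303 − 90 = 213°
+217° (split-comp 37° ↑): 213 + 217 = 430 → 430 − 360 = 70°
−19° (analog 19° ↓): 70 − 19 = 51°

51°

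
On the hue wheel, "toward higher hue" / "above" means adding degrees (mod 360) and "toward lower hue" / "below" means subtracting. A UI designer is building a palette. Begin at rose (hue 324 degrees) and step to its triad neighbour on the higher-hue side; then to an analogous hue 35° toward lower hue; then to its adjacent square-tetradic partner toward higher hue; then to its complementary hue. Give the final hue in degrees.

319°

triadic ↑ +120°: 324 + 120 = 444 → 444 − 360 = 84°
analog 35° ↓ −35°: 84 − 35 = 49°
square ↑ +90°: 49 + 90 = 139°
complement +180°: 139 + 180 = 319°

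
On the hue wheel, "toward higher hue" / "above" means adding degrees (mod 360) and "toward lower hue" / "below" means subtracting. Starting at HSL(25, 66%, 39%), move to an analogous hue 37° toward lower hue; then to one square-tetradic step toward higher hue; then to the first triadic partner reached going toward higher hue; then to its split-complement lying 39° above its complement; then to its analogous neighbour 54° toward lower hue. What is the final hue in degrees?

−37° (analog 37° ↓): 25 − 37 = -12 → -12 + 360 = 348°
+90° (square ↑): 348 + 90 = 438 → 438 − 360 = 78°
+120° (triadic ↑): 78 + 120 = 198°
+219° (split-comp 39° ↑): 198 + 219 = 417 → 417 − 360 = 57°
−54° (analog 54° ↓): 57 − 54 = 3°

3°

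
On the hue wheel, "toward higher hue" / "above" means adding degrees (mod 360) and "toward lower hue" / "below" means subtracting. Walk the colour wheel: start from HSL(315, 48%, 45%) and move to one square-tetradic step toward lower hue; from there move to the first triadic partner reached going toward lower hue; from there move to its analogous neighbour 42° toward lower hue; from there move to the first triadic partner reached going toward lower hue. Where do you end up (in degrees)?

303°

−90° (square ↓): 315 − 90 = 225°
−120° (triadic ↓): 225 − 120 = 105°
−42° (analog 42° ↓): 105 − 42 = 63°
−120° (triadic ↓): 63 − 120 = -57 → -57 + 360 = 303°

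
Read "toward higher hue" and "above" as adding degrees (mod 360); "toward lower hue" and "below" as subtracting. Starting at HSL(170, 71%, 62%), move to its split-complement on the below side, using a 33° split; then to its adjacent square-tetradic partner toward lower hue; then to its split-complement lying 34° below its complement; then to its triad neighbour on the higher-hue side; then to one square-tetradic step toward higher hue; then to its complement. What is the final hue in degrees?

43°

170 + 147 = 317°   (split-comp 33° ↓)
317 − 90 = 227°   (square ↓)
227 + 146 = 373 → 373 − 360 = 13°   (split-comp 34° ↓)
13 + 120 = 133°   (triadic ↑)
133 + 90 = 223°   (square ↑)
223 + 180 = 403 → 403 − 360 = 43°   (complement)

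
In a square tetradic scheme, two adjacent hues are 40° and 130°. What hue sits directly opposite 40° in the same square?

220°

A square tetradic scheme places four hues 90° apart; opposite corners are 180° apart.
40 + 180 = 220°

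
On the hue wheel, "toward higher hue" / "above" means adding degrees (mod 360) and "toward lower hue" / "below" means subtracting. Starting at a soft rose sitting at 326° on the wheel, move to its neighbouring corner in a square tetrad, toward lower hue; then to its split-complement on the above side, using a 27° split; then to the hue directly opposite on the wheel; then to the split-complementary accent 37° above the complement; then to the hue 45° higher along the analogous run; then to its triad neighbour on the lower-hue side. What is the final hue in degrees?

45°

square ↓ −90°: 326 − 90 = 236°
split-comp 27° ↑ +207°: 236 + 207 = 443 → 443 − 360 = 83°
complement +180°: 83 + 180 = 263°
split-comp 37° ↑ +217°: 263 + 217 = 480 → 480 − 360 = 120°
analog 45° ↑ +45°: 120 + 45 = 165°
triadic ↓ −120°: 165 − 120 = 45°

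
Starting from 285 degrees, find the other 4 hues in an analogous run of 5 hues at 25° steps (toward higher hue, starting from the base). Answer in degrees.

Analogous hues sit every 25° along the wheel.
285 + 25 = 310°
285 + 50 = 335°
285 + 75 = 360 → 360 − 360 = 0°
285 + 100 = 385 → 385 − 360 = 25°

310°, 335°, 0° and 25°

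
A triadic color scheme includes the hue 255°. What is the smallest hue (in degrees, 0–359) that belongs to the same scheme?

A triad places three hues 120° apart.
The full set through 255° is {15°, 135°, 255°}.

15°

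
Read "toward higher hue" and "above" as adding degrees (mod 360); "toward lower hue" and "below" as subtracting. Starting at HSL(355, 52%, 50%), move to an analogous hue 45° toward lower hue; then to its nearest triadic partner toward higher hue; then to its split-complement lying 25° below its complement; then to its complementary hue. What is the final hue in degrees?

355 − 45 = 310°   (analog 45° ↓)
310 + 120 = 430 → 430 − 360 = 70°   (triadic ↑)
70 + 155 = 225°   (split-comp 25° ↓)
225 + 180 = 405 → 405 − 360 = 45°   (complement)

45°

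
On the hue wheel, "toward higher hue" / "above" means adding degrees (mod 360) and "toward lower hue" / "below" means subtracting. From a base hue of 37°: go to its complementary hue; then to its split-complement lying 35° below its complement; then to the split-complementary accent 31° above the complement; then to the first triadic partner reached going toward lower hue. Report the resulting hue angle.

93°

+180° (complement): 37 + 180 = 217°
+145° (split-comp 35° ↓): 217 + 145 = 362 → 362 − 360 = 2°
+211° (split-comp 31° ↑): 2 + 211 = 213°
−120° (triadic ↓): 213 − 120 = 93°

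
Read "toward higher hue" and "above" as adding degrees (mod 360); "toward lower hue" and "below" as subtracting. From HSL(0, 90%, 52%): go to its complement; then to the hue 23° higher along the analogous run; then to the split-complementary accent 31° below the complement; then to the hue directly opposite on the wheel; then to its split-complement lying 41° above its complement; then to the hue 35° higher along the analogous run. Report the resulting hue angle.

+180° (complement): 0 + 180 = 180°
+23° (analog 23° ↑): 180 + 23 = 203°
+149° (split-comp 31° ↓): 203 + 149 = 352°
+180° (complement): 352 + 180 = 532 → 532 − 360 = 172°
+221° (split-comp 41° ↑): 172 + 221 = 393 → 393 − 360 = 33°
+35° (analog 35° ↑): 33 + 35 = 68°

68°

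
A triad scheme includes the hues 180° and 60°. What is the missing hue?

300°

A triad places three hues 120° apart.
The full set through 60° is {60°, 180°, 300°}.
Given {60°, 180°}, the missing hue is 300°.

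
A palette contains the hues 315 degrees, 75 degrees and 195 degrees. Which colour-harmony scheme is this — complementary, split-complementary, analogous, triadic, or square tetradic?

triadic

Sort the hues: 75°, 195°, 315°.
Successive gaps around the wheel: 120°, 120°, 120°.
Three hues equally spaced 120° apart form a triad.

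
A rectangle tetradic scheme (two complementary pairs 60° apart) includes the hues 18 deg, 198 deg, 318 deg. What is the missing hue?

138°

A rectangular tetradic uses two complementary pairs 60° apart: offsets 0°, 60°, 180°, 240°.
Among {18°, 198°, 318°}, 198° and 18° are a 180° pair.
The remaining hue 318° needs its own complement: 318 + 180 = 498 → 498 − 360 = 138°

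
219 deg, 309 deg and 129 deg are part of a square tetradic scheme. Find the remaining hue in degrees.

39°

A square tetradic scheme places four hues every 90°.
The full set through 129° is {39°, 129°, 219°, 309°}.
Given {129°, 219°, 309°}, the missing hue is 39°.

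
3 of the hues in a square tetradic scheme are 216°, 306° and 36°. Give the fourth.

126°

A square tetradic scheme places four hues every 90°.
The full set through 36° is {36°, 126°, 216°, 306°}.
Given {36°, 216°, 306°}, the missing hue is 126°.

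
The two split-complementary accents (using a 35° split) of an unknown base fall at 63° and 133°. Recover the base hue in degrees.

The accents sit 35° either side of the complement, so the complement is their short-arc midpoint on the wheel.
Short-arc midpoint of 63° and 133°: 98°.
Base is 180° from the complement: 98 − 180 = -82 → -82 + 360 = 278°

278°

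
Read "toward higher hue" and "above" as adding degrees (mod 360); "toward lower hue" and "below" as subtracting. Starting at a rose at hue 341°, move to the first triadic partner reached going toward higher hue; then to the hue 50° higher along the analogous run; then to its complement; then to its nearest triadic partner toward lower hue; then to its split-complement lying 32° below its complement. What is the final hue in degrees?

triadic ↑ +120°: 341 + 120 = 461 → 461 − 360 = 101°
analog 50° ↑ +50°: 101 + 50 = 151°
complement +180°: 151 + 180 = 331°
triadic ↓ −120°: 331 − 120 = 211°
split-comp 32° ↓ +148°: 211 + 148 = 359°

359°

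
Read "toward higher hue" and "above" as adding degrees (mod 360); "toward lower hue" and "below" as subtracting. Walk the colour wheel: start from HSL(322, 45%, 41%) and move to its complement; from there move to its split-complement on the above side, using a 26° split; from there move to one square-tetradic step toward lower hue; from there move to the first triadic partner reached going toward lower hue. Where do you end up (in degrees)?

+180° (complement): 322 + 180 = 502 → 502 − 360 = 142°
+206° (split-comp 26° ↑): 142 + 206 = 348°
−90° (square ↓): 348 − 90 = 258°
−120° (triadic ↓): 258 − 120 = 138°

138°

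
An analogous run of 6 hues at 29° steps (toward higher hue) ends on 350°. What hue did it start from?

5 steps of 29° (toward higher hue) give a net shift of +145°.
Start = end − shift: 350 − 145 = 205°

205°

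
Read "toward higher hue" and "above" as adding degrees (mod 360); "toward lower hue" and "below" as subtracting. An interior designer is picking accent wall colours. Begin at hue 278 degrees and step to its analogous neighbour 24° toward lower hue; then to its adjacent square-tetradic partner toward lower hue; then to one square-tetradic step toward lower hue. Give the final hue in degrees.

analog 24° ↓ −24°: 278 − 24 = 254°
square ↓ −90°: 254 − 90 = 164°
square ↓ −90°: 164 − 90 = 74°

74°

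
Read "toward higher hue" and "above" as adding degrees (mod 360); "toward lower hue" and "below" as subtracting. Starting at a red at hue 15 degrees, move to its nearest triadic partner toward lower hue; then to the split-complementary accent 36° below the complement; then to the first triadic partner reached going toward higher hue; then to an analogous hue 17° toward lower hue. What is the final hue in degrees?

triadic ↓ −120°: 15 − 120 = -105 → -105 + 360 = 255°
split-comp 36° ↓ +144°: 255 + 144 = 399 → 399 − 360 = 39°
triadic ↑ +120°: 39 + 120 = 159°
analog 17° ↓ −17°: 159 − 17 = 142°

142°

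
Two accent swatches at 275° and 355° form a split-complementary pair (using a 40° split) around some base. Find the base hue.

The accents sit 40° either side of the complement, so the complement is their short-arc midpoint on the wheel.
Short-arc midpoint of 275° and 355°: 315°.
Base is 180° from the complement: 315 − 180 = 135°

135°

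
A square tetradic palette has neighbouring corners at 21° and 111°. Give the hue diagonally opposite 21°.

A square tetradic scheme places four hues 90° apart; opposite corners are 180° apart.
21 + 180 = 201°

201°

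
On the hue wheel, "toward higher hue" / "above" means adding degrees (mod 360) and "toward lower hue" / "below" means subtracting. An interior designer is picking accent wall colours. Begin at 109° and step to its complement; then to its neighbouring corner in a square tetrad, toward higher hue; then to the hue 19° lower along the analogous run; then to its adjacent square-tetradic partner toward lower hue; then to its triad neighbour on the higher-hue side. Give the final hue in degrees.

complement +180°: 109 + 180 = 289°
square ↑ +90°: 289 + 90 = 379 → 379 − 360 = 19°
analog 19° ↓ −19°: 19 − 19 = 0°
square ↓ −90°: 0 − 90 = -90 → -90 + 360 = 270°
triadic ↑ +120°: 270 + 120 = 390 → 390 − 360 = 30°

30°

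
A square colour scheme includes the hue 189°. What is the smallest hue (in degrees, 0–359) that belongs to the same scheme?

9°

A square tetradic scheme places four hues every 90°.
The full set through 189° is {9°, 99°, 189°, 279°}.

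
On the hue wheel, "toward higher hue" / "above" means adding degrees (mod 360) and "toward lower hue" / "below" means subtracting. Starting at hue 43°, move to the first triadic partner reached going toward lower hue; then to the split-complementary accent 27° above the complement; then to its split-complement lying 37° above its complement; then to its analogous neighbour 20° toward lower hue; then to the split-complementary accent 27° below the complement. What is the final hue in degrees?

120°

triadic ↓ −120°: 43 − 120 = -77 → -77 + 360 = 283°
split-comp 27° ↑ +207°: 283 + 207 = 490 → 490 − 360 = 130°
split-comp 37° ↑ +217°: 130 + 217 = 347°
analog 20° ↓ −20°: 347 − 20 = 327°
split-comp 27° ↓ +153°: 327 + 153 = 480 → 480 − 360 = 120°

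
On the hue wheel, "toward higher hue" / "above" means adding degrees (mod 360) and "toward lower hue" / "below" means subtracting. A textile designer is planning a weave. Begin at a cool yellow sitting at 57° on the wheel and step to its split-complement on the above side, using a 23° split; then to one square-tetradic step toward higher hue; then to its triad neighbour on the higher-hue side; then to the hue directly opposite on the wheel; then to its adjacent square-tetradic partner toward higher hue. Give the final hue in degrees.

20°

+203° (split-comp 23° ↑): 57 + 203 = 260°
+90° (square ↑): 260 + 90 = 350°
+120° (triadic ↑): 350 + 120 = 470 → 470 − 360 = 110°
+180° (complement): 110 + 180 = 290°
+90° (square ↑): 290 + 90 = 380 → 380 − 360 = 20°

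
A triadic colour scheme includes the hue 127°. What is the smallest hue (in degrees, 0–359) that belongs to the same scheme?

A triad places three hues 120° apart.
The full set through 127° is {7°, 127°, 247°}.

7°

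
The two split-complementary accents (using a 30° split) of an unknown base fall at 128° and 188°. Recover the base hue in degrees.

338°

The accents sit 30° either side of the complement, so the complement is their short-arc midpoint on the wheel.
Short-arc midpoint of 128° and 188°: 158°.
Base is 180° from the complement: 158 − 180 = -22 → -22 + 360 = 338°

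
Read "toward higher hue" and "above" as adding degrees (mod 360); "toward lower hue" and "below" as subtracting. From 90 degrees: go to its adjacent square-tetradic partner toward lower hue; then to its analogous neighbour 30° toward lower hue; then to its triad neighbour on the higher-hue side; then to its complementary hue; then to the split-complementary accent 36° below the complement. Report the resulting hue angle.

54°

90 − 90 = 0°   (square ↓)
0 − 30 = -30 → -30 + 360 = 330°   (analog 30° ↓)
330 + 120 = 450 → 450 − 360 = 90°   (triadic ↑)
90 + 180 = 270°   (complement)
270 + 144 = 414 → 414 − 360 = 54°   (split-comp 36° ↓)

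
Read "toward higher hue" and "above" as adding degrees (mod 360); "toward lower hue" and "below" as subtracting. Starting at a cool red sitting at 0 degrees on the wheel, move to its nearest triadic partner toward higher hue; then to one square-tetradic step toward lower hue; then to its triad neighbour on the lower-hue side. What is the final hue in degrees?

0 + 120 = 120°   (triadic ↑)
120 − 90 = 30°   (square ↓)
30 − 120 = -90 → -90 + 360 = 270°   (triadic ↓)

270°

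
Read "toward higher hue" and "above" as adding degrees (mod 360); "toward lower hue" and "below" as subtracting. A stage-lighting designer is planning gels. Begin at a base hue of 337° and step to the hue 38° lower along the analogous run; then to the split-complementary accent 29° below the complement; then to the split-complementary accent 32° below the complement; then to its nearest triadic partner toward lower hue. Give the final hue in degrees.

118°

analog 38° ↓ −38°: 337 − 38 = 299°
split-comp 29° ↓ +151°: 299 + 151 = 450 → 450 − 360 = 90°
split-comp 32° ↓ +148°: 90 + 148 = 238°
triadic ↓ −120°: 238 − 120 = 118°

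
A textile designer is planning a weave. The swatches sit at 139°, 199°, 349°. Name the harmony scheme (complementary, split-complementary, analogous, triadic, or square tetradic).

split-complementary

Sort the hues: 139°, 199°, 349°.
Successive gaps around the wheel: 60°, 150°, 150°.
Two 150° gaps and one 60° gap — a base hue opposite a pair of accents 30° either side of its complement — is the split-complementary pattern.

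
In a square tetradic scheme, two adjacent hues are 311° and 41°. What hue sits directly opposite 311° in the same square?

131°

A square tetradic scheme places four hues 90° apart; opposite corners are 180° apart.
311 + 180 = 491 → 491 − 360 = 131°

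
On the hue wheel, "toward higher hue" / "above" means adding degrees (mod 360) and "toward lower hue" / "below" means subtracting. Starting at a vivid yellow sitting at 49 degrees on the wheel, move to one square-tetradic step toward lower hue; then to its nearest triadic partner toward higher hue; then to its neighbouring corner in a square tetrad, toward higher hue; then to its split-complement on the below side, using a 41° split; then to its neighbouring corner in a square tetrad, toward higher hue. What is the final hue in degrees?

38°

square ↓ −90°: 49 − 90 = -41 → -41 + 360 = 319°
triadic ↑ +120°: 319 + 120 = 439 → 439 − 360 = 79°
square ↑ +90°: 79 + 90 = 169°
split-comp 41° ↓ +139°: 169 + 139 = 308°
square ↑ +90°: 308 + 90 = 398 → 398 − 360 = 38°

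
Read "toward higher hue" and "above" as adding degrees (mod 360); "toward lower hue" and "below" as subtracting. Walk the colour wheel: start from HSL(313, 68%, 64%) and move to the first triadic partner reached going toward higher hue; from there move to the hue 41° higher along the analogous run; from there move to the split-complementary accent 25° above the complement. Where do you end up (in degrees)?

319°

triadic ↑ +120°: 313 + 120 = 433 → 433 − 360 = 73°
analog 41° ↑ +41°: 73 + 41 = 114°
split-comp 25° ↑ +205°: 114 + 205 = 319°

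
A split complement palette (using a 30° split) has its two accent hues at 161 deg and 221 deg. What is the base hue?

11°

The accents sit 30° either side of the complement, so the complement is their short-arc midpoint on the wheel.
Short-arc midpoint of 161° and 221°: 191°.
Base is 180° from the complement: 191 − 180 = 11°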